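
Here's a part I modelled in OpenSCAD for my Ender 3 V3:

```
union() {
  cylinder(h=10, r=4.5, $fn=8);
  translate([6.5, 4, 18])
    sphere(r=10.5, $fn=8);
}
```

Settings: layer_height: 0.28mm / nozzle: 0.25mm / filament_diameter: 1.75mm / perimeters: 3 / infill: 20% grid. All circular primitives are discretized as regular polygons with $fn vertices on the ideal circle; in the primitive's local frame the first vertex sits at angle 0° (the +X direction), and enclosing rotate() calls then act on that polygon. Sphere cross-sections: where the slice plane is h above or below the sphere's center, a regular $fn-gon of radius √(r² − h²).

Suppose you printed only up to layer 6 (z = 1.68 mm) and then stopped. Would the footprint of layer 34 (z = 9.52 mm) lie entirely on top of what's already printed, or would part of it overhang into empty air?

Compare the two slices. At z = 1.68: the r=4.5 cylinder gives a regular 8-gon of circumradius 4.5 (constant along its height) (area = (8/2)·4.500²·sin(360°/8) = 57.28 mm²); the sphere at (6.5, 4) is absent (|z−center|=16.320 > r=10.5); Merging all regions: only the r=4.5 cylinder is present, so the union is just that shape — area = 57.28 mm². At z = 9.52: the cylinder: section is a regular 8-gon, circumradius r=4.5 (area = (8/2)·4.500²·sin(360°/8) = 57.28 mm²); the r=10.5 sphere at (6.5, 4) slices to a regular 8-gon of circumradius 6.192 (√(r²−h²) with h=8.48 from center) (area = (8/2)·6.192²·sin(360°/8) = 108.44 mm²); Merging all regions: the regions partially overlap — summed areas 165.72 mm² minus the doubly-counted overlap 11.39 mm² gives 154.33 mm² — area = 154.33 mm². Checking containment: at z = 9.52 the cross-section extends beyond the z = 1.68 cross-section by about 97.05 mm².

part overhangs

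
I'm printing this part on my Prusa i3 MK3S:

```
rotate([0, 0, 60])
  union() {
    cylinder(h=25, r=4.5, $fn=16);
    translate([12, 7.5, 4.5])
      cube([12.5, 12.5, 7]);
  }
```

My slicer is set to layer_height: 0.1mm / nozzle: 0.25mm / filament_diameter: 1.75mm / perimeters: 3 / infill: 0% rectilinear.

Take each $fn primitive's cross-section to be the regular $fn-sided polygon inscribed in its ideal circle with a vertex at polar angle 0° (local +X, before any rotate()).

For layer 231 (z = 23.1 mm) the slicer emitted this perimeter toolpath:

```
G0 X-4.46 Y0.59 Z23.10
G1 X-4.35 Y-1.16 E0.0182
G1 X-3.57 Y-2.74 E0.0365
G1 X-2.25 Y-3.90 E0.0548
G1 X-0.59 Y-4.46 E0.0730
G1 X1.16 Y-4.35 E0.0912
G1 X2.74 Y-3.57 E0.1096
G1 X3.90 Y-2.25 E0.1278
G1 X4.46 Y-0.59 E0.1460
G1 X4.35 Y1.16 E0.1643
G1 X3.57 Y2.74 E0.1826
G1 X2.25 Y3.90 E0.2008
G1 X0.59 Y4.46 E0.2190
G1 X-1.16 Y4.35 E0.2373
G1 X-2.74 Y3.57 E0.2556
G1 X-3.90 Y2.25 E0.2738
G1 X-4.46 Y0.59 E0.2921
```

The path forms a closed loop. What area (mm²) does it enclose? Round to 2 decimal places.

Apply the shoelace formula to the sequence of (X, Y) vertices; enclosed area = 62.02 mm².

62.02 mm²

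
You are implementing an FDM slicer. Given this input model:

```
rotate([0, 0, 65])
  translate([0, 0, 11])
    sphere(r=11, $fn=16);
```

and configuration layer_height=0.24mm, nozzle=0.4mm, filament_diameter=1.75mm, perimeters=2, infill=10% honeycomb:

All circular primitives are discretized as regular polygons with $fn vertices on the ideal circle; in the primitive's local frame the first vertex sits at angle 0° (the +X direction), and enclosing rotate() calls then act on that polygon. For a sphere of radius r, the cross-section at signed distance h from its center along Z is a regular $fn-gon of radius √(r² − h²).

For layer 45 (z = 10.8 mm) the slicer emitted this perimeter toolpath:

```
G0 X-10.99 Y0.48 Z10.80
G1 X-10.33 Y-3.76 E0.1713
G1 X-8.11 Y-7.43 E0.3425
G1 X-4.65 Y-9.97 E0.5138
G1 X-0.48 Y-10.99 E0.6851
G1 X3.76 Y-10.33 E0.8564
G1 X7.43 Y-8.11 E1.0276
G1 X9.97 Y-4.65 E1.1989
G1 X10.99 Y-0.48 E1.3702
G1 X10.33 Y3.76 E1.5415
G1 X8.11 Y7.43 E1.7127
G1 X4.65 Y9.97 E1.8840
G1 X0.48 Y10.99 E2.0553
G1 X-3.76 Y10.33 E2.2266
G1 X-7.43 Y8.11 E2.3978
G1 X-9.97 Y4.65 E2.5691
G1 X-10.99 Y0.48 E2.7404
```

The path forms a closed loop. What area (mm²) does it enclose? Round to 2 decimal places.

Apply the shoelace formula to the sequence of (X, Y) vertices; enclosed area = 370.33 mm².

370.33 mm²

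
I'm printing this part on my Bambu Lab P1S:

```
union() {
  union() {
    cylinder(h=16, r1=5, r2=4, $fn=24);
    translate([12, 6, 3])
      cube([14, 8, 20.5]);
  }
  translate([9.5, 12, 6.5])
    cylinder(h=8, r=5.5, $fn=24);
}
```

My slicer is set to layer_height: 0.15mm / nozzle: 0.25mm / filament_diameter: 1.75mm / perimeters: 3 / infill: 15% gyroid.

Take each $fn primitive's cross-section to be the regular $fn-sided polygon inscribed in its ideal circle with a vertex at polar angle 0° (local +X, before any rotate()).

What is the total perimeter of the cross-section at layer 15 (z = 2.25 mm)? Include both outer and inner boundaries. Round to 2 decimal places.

30.45 mm

At z = 2.25 mm: the cone: at t=0.141 of its height the radius interpolates to r₁+(r₂−r₁)t = 4.859, giving a regular 24-gon of that circumradius (perimeter = 2·24·4.859·sin(180°/24) = 30.45 mm); the cube at (12, 6) does not reach this height (z outside [3, 23.5]); Merging all regions: only the cone is present, so the union is just that shape — boundary = 30.45 mm; the cylinder at (9.5, 12) is not intersected at this z (z outside [6.5, 14.5]); Taking the union: only the result so far is present, so the union is just that shape — boundary = 30.45 mm. Overall, the cross-section is a single solid region. Total boundary length (outer) = 30.45 mm.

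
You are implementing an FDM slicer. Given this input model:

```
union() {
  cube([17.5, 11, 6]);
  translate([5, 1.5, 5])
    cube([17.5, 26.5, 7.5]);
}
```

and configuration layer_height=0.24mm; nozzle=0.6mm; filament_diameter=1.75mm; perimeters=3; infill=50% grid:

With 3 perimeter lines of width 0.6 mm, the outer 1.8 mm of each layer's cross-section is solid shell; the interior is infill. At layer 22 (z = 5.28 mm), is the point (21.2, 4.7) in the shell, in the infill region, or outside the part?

At z = 5.28 mm: the cube (footprint 17.5×11) is included at this height; the cube at (5, 1.5) (footprint 17.5×26.5) is included at this height; Merging all regions: the regions partially overlap (shared area 118.75 mm²), so overlapping operands fuse into one piece — 1 connected region. Overall, the cross-section is a single solid region. The nearest boundary edge runs (22.50, 28.00)→(22.50, 1.50); distance from the point to it = 1.30 mm. The point is inside the cross-section, 1.30 mm from the nearest boundary — within the 1.8 mm shell band (3 × 0.6).

shell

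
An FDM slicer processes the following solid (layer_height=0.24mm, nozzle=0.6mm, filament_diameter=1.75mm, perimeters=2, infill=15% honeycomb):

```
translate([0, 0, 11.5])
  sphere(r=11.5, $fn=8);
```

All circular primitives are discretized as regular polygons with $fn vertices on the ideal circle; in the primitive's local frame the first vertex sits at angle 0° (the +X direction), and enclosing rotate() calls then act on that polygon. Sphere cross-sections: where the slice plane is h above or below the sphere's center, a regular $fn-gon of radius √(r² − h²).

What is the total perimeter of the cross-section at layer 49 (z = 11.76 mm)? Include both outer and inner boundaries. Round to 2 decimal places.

At z = 11.76 mm: the r=11.5 sphere slices to a regular 8-gon of circumradius 11.497 (√(r²−h²) with h=0.26 from center) (perimeter = 2·8·11.497·sin(180°/8) = 70.40 mm). Overall, the cross-section is a single solid region. Total boundary length (outer) = 70.40 mm.

70.40 mm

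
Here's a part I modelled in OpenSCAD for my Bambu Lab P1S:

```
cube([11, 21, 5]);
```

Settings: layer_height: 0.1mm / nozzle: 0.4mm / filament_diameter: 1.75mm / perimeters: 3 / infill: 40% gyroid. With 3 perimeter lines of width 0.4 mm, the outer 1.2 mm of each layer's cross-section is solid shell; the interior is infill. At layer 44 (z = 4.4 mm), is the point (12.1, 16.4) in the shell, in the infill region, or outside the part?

outside

At z = 4.4 mm: the 11×21 cube contributes its full rectangle. Overall, the cross-section is a single solid region. The nearest boundary edge runs (11.00, 0.00)→(11.00, 21.00); distance from the point to it = 1.10 mm. The point is not inside any of the regions above, so it lies outside the cross-section (1.10 mm from the nearest boundary).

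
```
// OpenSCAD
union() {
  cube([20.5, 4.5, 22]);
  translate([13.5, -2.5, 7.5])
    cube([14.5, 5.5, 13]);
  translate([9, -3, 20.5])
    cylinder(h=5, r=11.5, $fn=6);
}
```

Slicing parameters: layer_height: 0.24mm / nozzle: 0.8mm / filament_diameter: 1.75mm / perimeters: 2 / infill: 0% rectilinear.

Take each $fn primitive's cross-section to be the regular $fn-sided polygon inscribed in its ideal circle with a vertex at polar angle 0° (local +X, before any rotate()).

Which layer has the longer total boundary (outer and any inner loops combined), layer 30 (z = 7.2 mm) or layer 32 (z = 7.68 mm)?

layer 32 (z = 7.68 mm)

Layer 30 (z = 7.2): the 20.5×4.5 cube contributes its full rectangle (perimeter 50.00 mm); the cube at (13.5, -2.5) is absent (z outside [7.5, 20.5]); the cylinder at (9, -3) does not reach this height (z outside [20.5, 25.5]); Merging all regions: only the 20.5×4.5 cube is present, so the union is just that shape — boundary = 50.00 mm. So its perimeter = 50.00 mm. Layer 32 (z = 7.68): the cube is present — its section is the full 20.5×4.5 rectangle (perimeter 50.00 mm); the cube at (13.5, -2.5) is present — its section is the full 14.5×5.5 rectangle (perimeter 40.00 mm); the cylinder at (9, -3) is absent (z outside [20.5, 25.5]); Merging all regions: the regions partially overlap (shared area 21.00 mm²), so the edge portions inside another operand are dropped and the merged outline is re-measured after clipping — boundary = 70.00 mm. So its perimeter = 70.00 mm. Layer 32 is larger (70.00 vs 50.00 mm).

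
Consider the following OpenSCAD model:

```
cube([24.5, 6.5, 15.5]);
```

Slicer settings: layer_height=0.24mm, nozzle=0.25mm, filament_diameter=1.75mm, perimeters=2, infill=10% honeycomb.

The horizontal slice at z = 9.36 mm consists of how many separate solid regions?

1

At z = 9.36 mm: the cube is present — its section is the full 24.5×6.5 rectangle. The result has 1 disconnected region.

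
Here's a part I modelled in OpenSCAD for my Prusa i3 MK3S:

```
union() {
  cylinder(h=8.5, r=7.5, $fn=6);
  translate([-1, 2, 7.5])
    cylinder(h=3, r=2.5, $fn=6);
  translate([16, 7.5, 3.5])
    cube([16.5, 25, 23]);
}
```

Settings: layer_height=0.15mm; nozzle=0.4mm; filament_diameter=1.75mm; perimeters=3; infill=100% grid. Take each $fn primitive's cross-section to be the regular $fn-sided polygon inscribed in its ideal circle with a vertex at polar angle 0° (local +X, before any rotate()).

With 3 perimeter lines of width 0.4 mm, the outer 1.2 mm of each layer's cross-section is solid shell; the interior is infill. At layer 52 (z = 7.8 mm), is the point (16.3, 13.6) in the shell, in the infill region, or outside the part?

At z = 7.8 mm: the cylinder: section is a regular 6-gon, circumradius r=7.5; the r=2.5 cylinder at (-1, 2) gives a regular 6-gon of circumradius 2.5 (constant along its height); the cube at (16, 7.5) (footprint 16.5×25) is included at this height; Merging all regions: the regions partially overlap (shared area 16.24 mm²), so overlapping operands fuse into one piece — 2 connected regions. Overall, the cross-section has 2 separate islands. The nearest boundary edge runs (16.00, 7.50)→(16.00, 32.50); distance from the point to it = 0.30 mm. (Shell/infill is judged within the island containing the point — the largest one.) The point is inside the cross-section, 0.30 mm from the nearest boundary — within the 1.2 mm shell band (3 × 0.4).

shell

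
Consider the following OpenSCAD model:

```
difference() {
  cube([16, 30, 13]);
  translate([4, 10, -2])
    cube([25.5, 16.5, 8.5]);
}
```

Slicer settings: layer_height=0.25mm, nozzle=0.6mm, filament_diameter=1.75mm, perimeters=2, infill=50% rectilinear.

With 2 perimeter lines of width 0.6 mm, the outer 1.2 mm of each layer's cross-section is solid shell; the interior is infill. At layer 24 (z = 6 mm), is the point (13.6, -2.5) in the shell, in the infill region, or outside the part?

outside

At z = 6 mm: the 16×30 cube contributes its full rectangle; the cube at (4, 10) (footprint 25.5×16.5) is included at this height; After the difference (first − rest): starting from the 16×30 cube, the 25.5×16.5 cube at (4, 10) partially overlaps it — only the 198.00 mm² overlap (of its 420.75 mm²) is removed, clipping the outline — 1 connected region. Overall, the cross-section is a single solid region. The nearest boundary edge runs (16.00, 0.00)→(0.00, 0.00); distance from the point to it = 2.50 mm. The point is not inside any of the regions above, so it lies outside the cross-section (2.50 mm from the nearest boundary).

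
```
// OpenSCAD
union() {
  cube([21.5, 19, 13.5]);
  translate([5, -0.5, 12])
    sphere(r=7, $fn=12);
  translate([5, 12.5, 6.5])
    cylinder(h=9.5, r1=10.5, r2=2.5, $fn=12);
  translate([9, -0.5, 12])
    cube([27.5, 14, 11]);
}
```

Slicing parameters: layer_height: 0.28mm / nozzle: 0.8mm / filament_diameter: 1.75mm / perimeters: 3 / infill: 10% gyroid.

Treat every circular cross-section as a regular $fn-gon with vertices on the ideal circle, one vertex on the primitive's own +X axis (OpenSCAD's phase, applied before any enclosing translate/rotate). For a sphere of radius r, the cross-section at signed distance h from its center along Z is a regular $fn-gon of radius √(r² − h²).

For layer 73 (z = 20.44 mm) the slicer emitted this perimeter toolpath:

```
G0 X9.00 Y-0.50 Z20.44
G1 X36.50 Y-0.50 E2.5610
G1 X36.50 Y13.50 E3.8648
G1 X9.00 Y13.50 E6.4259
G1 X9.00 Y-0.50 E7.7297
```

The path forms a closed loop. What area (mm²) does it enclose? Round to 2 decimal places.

385.00 mm²

Apply the shoelace formula to the sequence of (X, Y) vertices; enclosed area = 385.00 mm².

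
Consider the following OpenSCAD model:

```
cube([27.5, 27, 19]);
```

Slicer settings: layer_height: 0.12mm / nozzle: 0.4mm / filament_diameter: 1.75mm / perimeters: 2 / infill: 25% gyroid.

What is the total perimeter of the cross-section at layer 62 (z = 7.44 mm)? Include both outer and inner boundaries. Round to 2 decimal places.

109.00 mm

At z = 7.44 mm: the cube is present — its section is the full 27.5×27 rectangle (perimeter 109.00 mm). Overall, the cross-section is a single solid region. Total boundary length (outer) = 109.00 mm.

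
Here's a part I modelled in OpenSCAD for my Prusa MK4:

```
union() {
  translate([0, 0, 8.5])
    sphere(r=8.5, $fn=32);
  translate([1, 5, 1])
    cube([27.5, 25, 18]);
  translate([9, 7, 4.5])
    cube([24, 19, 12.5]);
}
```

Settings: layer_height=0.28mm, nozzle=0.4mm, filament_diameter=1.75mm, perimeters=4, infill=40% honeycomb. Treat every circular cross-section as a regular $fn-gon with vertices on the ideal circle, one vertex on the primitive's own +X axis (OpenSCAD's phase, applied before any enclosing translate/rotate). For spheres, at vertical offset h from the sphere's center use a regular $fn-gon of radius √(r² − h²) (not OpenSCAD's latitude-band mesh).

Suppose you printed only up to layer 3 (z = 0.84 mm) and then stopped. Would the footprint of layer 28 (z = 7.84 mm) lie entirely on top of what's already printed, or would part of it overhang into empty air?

part overhangs

Compare the two slices. At z = 0.84: the r=8.5 sphere contributes a regular 32-gon of circumradius √(8.5²−7.66²) = 3.684 (area = (32/2)·3.684²·sin(360°/32) = 42.37 mm²); the cube at (1, 5) is not intersected at this z (z outside [1, 19]); the cube at (9, 7) is not intersected at this z (z outside [4.5, 17]); Combining (union): only the r=8.5 sphere is present, so the union is just that shape — area = 42.37 mm². At z = 7.84: the r=8.5 sphere contributes a regular 32-gon of circumradius √(8.5²−0.66²) = 8.474 (area = (32/2)·8.474²·sin(360°/32) = 224.16 mm²); the cube at (1, 5) is present — its section is the full 27.5×25 rectangle (area 687.50 mm²); the 24×19 cube at (9, 7) contributes its full rectangle (area 456.00 mm²); Merging all regions: the regions partially overlap — summed areas 1367.66 mm² minus the doubly-counted overlap 383.49 mm² gives 984.17 mm² — area = 984.17 mm². Checking containment: at z = 7.84 the cross-section extends beyond the z = 0.84 cross-section by about 941.80 mm².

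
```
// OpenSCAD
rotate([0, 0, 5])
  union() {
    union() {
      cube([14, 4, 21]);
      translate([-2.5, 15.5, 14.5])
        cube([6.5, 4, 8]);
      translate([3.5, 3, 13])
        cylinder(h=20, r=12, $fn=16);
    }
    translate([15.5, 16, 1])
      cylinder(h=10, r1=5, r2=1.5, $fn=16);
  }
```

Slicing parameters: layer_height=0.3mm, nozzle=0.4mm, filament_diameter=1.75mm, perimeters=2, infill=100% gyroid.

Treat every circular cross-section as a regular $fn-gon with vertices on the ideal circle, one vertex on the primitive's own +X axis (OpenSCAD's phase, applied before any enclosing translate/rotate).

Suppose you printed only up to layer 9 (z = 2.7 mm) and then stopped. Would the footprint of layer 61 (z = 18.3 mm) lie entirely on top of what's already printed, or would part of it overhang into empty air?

part overhangs

Compare the two slices. At z = 2.7: the cube is present — its section is the full 14×4 rectangle (area 56.00 mm²); the cube at (-2.5, 15.5) does not reach this height (z outside [14.5, 22.5]); the cylinder at (3.5, 3) does not reach this height (z outside [13, 33]); Taking the union: only the 14×4 cube is present, so the union is just that shape — area = 56.00 mm²; the cone at (15.5, 16) contributes a regular 16-gon of circumradius 4.405 (interpolated between r1=5 and r2=1.5 at t=0.170) (area = (16/2)·4.405²·sin(360°/16) = 59.40 mm²); Merging all regions: the 2 present regions are separate (no shared area or edge), so areas and boundary lengths simply add and each stays a separate island — area = 115.40 mm²; (whole slice rotated 5° about Z — lengths, areas and connectivity unchanged). At z = 18.3: the 14×4 cube contributes its full rectangle (area 56.00 mm²); the 6.5×4 cube at (-2.5, 15.5) contributes its full rectangle (area 26.00 mm²); the r=12 cylinder at (3.5, 3) gives a regular 16-gon of circumradius 12 (constant along its height) (area = (16/2)·12.000²·sin(360°/16) = 440.85 mm²); Taking the union: the regions partially overlap — summed areas 522.85 mm² minus the doubly-counted overlap 56.00 mm² gives 466.85 mm² — area = 466.85 mm²; the cone at (15.5, 16) is absent (z outside [1, 11]); Combining (union): only the result so far is present, so the union is just that shape — area = 466.85 mm²; (rotated 5° about Z; rotation is an isometry so areas/perimeters/island counts are preserved). Checking containment: at z = 18.3 the cross-section extends beyond the z = 2.7 cross-section by about 410.85 mm².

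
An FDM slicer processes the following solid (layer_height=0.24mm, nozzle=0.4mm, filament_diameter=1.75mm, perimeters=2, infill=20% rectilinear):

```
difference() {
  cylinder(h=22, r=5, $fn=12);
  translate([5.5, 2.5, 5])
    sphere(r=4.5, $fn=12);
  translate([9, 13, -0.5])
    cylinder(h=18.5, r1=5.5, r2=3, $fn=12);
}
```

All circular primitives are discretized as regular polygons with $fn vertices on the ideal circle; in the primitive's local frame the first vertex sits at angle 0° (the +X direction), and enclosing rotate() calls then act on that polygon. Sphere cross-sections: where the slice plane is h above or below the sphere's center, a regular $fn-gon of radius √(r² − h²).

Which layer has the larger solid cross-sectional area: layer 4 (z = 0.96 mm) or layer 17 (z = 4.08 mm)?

Layer 4 (z = 0.96): the r=5 cylinder gives a regular 12-gon of circumradius 5 (constant along its height) (area = (12/2)·5.000²·sin(360°/12) = 75.00 mm²); the r=4.5 sphere at (5.5, 2.5) contributes a regular 12-gon of circumradius √(4.5²−4.04²) = 1.982 (area = (12/2)·1.982²·sin(360°/12) = 11.79 mm²); the cone at (9, 13) contributes a regular 12-gon of circumradius 5.303 (interpolated between r1=5.5 and r2=3 at t=0.079) (area = (12/2)·5.303²·sin(360°/12) = 84.36 mm²); After the difference (first − rest): starting from the r=5 cylinder (75.00 mm²), the r=4.5 sphere at (5.5, 2.5) partially overlaps it — only the 1.47 mm² overlap (of its 11.79 mm²) is removed, clipping the outline; the cone at (9, 13) misses the remaining region (no effect) — area = 73.53 mm². So its area = 73.53 mm². Layer 17 (z = 4.08): the cylinder: section is a regular 12-gon, circumradius r=5 (area = (12/2)·5.000²·sin(360°/12) = 75.00 mm²); the r=4.5 sphere at (5.5, 2.5) slices to a regular 12-gon of circumradius 4.405 (√(r²−h²) with h=0.92 from center) (area = (12/2)·4.405²·sin(360°/12) = 58.21 mm²); the cone at (9, 13): at t=0.248 of its height the radius interpolates to r₁+(r₂−r₁)t = 4.881, giving a regular 12-gon of that circumradius (area = (12/2)·4.881²·sin(360°/12) = 71.47 mm²); Taking the first minus the rest: starting from the r=5 cylinder (75.00 mm²), the r=4.5 sphere at (5.5, 2.5) partially overlaps it — only the 15.06 mm² overlap (of its 58.21 mm²) is removed, clipping the outline; the cone at (9, 13) misses the remaining region (no effect) — area = 59.94 mm². So its area = 59.94 mm². Layer 4 is larger (73.53 vs 59.94 mm²).

layer 4 (z = 0.96 mm)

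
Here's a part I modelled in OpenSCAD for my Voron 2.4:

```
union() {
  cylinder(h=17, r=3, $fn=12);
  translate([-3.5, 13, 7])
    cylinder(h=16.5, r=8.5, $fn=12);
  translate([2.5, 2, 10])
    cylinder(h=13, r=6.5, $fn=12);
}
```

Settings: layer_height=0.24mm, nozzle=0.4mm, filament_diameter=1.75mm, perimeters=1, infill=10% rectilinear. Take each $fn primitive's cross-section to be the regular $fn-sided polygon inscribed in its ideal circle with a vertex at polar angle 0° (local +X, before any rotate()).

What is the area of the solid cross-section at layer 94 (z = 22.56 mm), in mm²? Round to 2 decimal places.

At z = 22.56 mm: the cylinder is absent (z outside [0, 17]); the cylinder at (-3.5, 13): section is a regular 12-gon, circumradius r=8.5 (area = (12/2)·8.500²·sin(360°/12) = 216.75 mm²); the r=6.5 cylinder at (2.5, 2) contributes a regular 12-gon of circumradius 6.5 (area = (12/2)·6.500²·sin(360°/12) = 126.75 mm²); Taking the union: the regions partially overlap — summed areas 343.50 mm² minus the doubly-counted overlap 10.82 mm² gives 332.68 mm² — area = 332.68 mm². Overall, the cross-section is a single solid region. Net area = 332.68 mm².

332.68 mm²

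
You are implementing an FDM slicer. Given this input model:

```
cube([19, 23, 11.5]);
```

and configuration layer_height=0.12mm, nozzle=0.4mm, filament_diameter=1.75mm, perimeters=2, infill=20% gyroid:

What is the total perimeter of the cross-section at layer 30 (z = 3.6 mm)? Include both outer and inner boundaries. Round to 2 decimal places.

84.00 mm

At z = 3.6 mm: the cube (footprint 19×23) is included at this height (perimeter 84.00 mm). Overall, the cross-section is a single solid region. Total boundary length (outer) = 84.00 mm.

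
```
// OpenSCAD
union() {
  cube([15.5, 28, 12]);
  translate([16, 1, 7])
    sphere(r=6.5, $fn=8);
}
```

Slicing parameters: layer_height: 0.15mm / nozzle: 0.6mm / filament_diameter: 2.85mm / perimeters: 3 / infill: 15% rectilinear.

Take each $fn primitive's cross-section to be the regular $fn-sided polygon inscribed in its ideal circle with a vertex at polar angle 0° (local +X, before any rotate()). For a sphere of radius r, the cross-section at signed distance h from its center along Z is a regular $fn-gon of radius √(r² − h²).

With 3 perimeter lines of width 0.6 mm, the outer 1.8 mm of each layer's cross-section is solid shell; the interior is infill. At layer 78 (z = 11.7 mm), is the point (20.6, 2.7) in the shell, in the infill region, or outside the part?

outside

At z = 11.7 mm: the cube (footprint 15.5×28) is included at this height; the sphere at (16, 1): section is a regular 8-gon, circumradius = √(r²−h²) = √(6.5²−4.7²) = 4.490; Merging all regions: the regions partially overlap (shared area 15.84 mm²), so overlapping operands fuse into one piece — 1 connected region. Overall, the cross-section is a single solid region. The nearest boundary edge runs (19.17, 4.17)→(20.49, 1.00); distance from the point to it = 0.75 mm. The point is not inside any of the regions above, so it lies outside the cross-section (0.75 mm from the nearest boundary).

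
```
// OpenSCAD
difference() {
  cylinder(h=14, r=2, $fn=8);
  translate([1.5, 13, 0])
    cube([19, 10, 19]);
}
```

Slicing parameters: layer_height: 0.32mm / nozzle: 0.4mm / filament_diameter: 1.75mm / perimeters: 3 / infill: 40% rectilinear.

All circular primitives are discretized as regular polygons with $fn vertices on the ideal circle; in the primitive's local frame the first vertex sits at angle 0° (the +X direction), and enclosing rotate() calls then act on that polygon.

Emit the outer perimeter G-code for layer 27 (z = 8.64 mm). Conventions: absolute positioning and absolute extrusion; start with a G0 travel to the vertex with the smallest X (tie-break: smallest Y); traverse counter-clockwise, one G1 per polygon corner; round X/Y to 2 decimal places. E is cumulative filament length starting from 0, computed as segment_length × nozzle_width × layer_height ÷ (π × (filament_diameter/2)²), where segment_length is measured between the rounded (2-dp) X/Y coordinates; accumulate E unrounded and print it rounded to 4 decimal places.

G0 X-2.00 Y0.00 Z8.64
G1 X-1.41 Y-1.41 E0.0813
G1 X0.00 Y-2.00 E0.1627
G1 X1.41 Y-1.41 E0.2440
G1 X2.00 Y0.00 E0.3254
G1 X1.41 Y1.41 E0.4067
G1 X0.00 Y2.00 E0.4880
G1 X-1.41 Y1.41 E0.5694
G1 X-2.00 Y0.00 E0.6507

At z = 8.64 mm: the r=2 cylinder contributes a regular 8-gon of circumradius 2; the 19×10 cube at (1.5, 13) contributes its full rectangle; Subtracting the remaining from the first: starting from the r=2 cylinder, the 19×10 cube at (1.5, 13) misses the remaining region (no effect) — 1 connected region. The outline is a single polygon with 8 vertices. Extrusion per mm of travel: 0.4 × 0.32 / (π × 0.875²) = 0.053216. Accumulating E over each segment gives final E = 0.6507.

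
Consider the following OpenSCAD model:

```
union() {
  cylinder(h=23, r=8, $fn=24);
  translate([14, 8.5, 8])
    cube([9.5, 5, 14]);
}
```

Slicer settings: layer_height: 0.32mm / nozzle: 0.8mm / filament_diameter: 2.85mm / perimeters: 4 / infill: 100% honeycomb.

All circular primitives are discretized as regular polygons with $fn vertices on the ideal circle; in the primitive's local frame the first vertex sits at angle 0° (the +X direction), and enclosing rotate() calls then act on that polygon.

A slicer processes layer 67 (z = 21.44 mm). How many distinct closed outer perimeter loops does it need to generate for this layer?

2

At z = 21.44 mm: the r=8 cylinder contributes a regular 24-gon of circumradius 8; the cube at (14, 8.5) (footprint 9.5×5) is included at this height; Merging all regions: the 2 present regions are separate (no shared area or edge), so areas and boundary lengths simply add and each stays a separate island — 2 connected regions. The result has 2 disconnected regions.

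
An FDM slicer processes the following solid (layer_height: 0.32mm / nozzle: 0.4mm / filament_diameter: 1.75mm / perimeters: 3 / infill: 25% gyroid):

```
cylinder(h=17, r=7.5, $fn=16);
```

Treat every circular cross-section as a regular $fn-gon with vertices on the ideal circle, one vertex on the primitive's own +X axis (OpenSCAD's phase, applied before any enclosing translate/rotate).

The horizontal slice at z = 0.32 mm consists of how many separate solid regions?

1

At z = 0.32 mm: the cylinder: section is a regular 16-gon, circumradius r=7.5. The result has 1 disconnected region.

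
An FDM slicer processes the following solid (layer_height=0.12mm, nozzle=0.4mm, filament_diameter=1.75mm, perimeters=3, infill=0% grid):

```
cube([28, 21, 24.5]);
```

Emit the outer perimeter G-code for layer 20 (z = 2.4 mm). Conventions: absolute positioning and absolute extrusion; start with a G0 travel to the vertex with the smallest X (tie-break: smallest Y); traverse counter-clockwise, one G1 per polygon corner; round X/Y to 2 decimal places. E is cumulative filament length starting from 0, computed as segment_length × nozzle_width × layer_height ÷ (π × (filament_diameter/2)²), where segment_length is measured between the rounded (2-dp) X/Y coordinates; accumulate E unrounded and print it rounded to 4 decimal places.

At z = 2.4 mm: the 28×21 cube contributes its full rectangle. The outline is a single polygon with 4 vertices. Extrusion per mm of travel: 0.4 × 0.12 / (π × 0.875²) = 0.019956. Accumulating E over each segment gives final E = 1.9557.

G0 X0.00 Y0.00 Z2.40
G1 X28.00 Y0.00 E0.5588
G1 X28.00 Y21.00 E0.9778
G1 X0.00 Y21.00 E1.5366
G1 X0.00 Y0.00 E1.9557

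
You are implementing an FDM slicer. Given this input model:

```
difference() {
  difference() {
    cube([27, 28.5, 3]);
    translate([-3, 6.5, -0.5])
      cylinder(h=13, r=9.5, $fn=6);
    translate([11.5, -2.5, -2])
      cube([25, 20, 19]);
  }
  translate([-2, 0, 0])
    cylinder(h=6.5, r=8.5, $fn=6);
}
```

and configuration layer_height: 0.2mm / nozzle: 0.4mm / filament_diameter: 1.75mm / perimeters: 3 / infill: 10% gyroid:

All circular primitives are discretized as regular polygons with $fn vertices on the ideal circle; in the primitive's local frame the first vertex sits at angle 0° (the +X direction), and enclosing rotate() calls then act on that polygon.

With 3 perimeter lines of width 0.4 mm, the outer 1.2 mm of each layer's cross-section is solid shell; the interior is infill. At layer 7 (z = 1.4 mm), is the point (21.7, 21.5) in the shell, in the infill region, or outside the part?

infill

At z = 1.4 mm: the cube is present — its section is the full 27×28.5 rectangle; the r=9.5 cylinder at (-3, 6.5) contributes a regular 6-gon of circumradius 9.5; the cube at (11.5, -2.5) is present — its section is the full 25×20 rectangle; After the difference (first − rest): starting from the 27×28.5 cube, the r=9.5 cylinder at (-3, 6.5) partially overlaps it — only the 63.99 mm² overlap (of its 234.48 mm²) is removed, clipping the outline; the 25×20 cube at (11.5, -2.5) partially overlaps it — only the 271.25 mm² overlap (of its 500.00 mm²) is removed, clipping the outline — 1 connected region; the r=8.5 cylinder at (-2, 0) contributes a regular 6-gon of circumradius 8.5; After the difference (first − rest): starting from the result so far, the r=8.5 cylinder at (-2, 0) partially overlaps it — only the 6.10 mm² overlap (of its 187.71 mm²) is removed, clipping the outline — 1 connected region. Overall, the cross-section is a single solid region. The nearest boundary edge runs (27.00, 17.50)→(11.50, 17.50); distance from the point to it = 4.00 mm. The point is inside the cross-section and 4.00 mm from the nearest boundary — more than the 1.2 mm shell width (3 × 0.4), so it's in the infill interior.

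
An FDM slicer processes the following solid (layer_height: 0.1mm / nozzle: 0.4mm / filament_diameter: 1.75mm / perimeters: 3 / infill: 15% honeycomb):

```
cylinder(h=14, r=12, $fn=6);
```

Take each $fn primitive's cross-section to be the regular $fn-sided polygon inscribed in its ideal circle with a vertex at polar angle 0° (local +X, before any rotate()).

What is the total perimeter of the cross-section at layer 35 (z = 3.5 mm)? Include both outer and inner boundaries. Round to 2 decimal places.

At z = 3.5 mm: the cylinder: section is a regular 6-gon, circumradius r=12 (perimeter = 2·6·12.000·sin(180°/6) = 72.00 mm). Overall, the cross-section is a single solid region. Total boundary length (outer) = 72.00 mm.

72.00 mm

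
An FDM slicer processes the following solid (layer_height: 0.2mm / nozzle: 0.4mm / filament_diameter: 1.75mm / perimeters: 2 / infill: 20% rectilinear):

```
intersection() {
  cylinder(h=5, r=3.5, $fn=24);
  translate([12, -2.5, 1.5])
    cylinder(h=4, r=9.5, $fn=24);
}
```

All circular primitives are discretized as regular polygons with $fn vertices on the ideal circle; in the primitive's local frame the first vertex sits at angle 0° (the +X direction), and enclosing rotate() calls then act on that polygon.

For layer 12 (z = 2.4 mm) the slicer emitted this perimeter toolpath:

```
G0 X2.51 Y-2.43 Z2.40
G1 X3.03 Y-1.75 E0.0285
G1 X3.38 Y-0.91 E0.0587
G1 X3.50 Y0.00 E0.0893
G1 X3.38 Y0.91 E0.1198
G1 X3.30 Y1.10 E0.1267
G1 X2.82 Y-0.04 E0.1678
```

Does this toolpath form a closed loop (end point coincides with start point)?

no

Start point (G0): (2.51, -2.43). End point (last G1): the path does not return to the start — open.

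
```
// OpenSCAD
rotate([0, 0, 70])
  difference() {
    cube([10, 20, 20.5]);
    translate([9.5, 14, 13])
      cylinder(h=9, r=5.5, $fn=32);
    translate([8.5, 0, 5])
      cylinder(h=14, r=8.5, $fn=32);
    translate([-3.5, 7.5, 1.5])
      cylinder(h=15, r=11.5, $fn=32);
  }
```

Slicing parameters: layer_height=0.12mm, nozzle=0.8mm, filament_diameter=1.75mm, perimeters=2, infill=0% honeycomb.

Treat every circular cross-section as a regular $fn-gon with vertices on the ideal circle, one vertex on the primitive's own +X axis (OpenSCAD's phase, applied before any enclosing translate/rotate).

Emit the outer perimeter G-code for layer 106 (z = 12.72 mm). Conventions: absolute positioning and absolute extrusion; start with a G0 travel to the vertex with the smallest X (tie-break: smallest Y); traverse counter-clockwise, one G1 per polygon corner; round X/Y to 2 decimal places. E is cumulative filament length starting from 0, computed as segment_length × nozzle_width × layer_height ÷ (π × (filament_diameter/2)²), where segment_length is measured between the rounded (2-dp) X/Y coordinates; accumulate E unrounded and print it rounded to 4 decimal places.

At z = 12.72 mm: the cube (footprint 10×20) is included at this height; the cylinder at (9.5, 14) is absent (z outside [13, 22]); the cylinder at (8.5, 0): section is a regular 32-gon, circumradius r=8.5; the r=11.5 cylinder at (-3.5, 7.5) gives a regular 32-gon of circumradius 11.5 (constant along its height); Taking the first minus the rest: starting from the 10×20 cube, the r=8.5 cylinder at (8.5, 0) partially overlaps it — only the 69.02 mm² overlap (of its 225.52 mm²) is removed, clipping the outline; the r=11.5 cylinder at (-3.5, 7.5) partially overlaps it — only the 71.62 mm² overlap (of its 412.81 mm²) is removed, clipping the outline — 1 connected region; (whole slice rotated 70° about Z — lengths, areas and connectivity unchanged). The outline is a single polygon with 12 vertices. Extrusion per mm of travel: 0.8 × 0.12 / (π × 0.875²) = 0.039912. Accumulating E over each segment gives final E = 1.5512.

G0 X-18.79 Y6.84 Z12.72
G1 X-17.29 Y6.29 E0.0638
G1 X-16.72 Y7.05 E0.1017
G1 X-15.04 Y8.55 E0.1916
G1 X-13.10 Y9.70 E0.2816
G1 X-10.98 Y10.45 E0.3713
G1 X-8.75 Y10.77 E0.4613
G1 X-6.50 Y10.64 E0.5512
G1 X-5.23 Y10.32 E0.6035
G1 X-5.08 Y10.89 E0.6270
G1 X-4.43 Y12.25 E0.6872
G1 X-15.37 Y16.24 E1.1519
G1 X-18.79 Y6.84 E1.5512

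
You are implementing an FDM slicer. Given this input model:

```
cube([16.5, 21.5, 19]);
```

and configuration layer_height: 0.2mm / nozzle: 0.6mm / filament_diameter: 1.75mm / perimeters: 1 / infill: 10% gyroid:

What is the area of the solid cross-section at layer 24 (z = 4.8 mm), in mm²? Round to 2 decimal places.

354.75 mm²

At z = 4.8 mm: the cube is present — its section is the full 16.5×21.5 rectangle (area 354.75 mm²). Overall, the cross-section is a single solid region. Net area = 354.75 mm².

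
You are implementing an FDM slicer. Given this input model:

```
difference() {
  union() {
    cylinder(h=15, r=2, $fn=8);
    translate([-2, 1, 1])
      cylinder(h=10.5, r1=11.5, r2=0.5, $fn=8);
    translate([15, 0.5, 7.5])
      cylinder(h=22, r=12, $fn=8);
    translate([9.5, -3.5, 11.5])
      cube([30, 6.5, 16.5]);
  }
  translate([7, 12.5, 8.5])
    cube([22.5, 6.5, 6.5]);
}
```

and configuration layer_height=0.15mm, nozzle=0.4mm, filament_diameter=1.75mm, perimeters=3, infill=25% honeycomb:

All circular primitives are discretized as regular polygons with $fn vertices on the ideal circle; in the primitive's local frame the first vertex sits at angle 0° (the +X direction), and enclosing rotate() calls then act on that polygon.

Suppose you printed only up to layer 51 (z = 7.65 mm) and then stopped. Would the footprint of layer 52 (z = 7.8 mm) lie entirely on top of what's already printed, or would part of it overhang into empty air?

Compare the two slices. At z = 7.65: the r=2 cylinder contributes a regular 8-gon of circumradius 2 (area = (8/2)·2.000²·sin(360°/8) = 11.31 mm²); the cone at (-2, 1) (r1=11.5→r2=0.5) has section circumradius 4.533 here — a regular 8-gon (area = (8/2)·4.533²·sin(360°/8) = 58.13 mm²); the r=12 cylinder at (15, 0.5) contributes a regular 8-gon of circumradius 12 (area = (8/2)·12.000²·sin(360°/8) = 407.29 mm²); the cube at (9.5, -3.5) does not reach this height (z outside [11.5, 28]); Taking the union: the regions partially overlap — summed areas 476.73 mm² minus the doubly-counted overlap 11.31 mm² gives 465.42 mm² — area = 465.42 mm²; the cube at (7, 12.5) does not reach this height (z outside [8.5, 15]); Subtracting the remaining from the first: none of the subtracted shapes is present at this height, so the result so far is unchanged — area = 465.42 mm². At z = 7.8: the r=2 cylinder gives a regular 8-gon of circumradius 2 (constant along its height) (area = (8/2)·2.000²·sin(360°/8) = 11.31 mm²); the cone at (-2, 1) contributes a regular 8-gon of circumradius 4.376 (interpolated between r1=11.5 and r2=0.5 at t=0.648) (area = (8/2)·4.376²·sin(360°/8) = 54.17 mm²); the cylinder at (15, 0.5): section is a regular 8-gon, circumradius r=12 (area = (8/2)·12.000²·sin(360°/8) = 407.29 mm²); the cube at (9.5, -3.5) is not intersected at this z (z outside [11.5, 28]); Merging all regions: the regions partially overlap — summed areas 472.77 mm² minus the doubly-counted overlap 11.26 mm² gives 461.52 mm² — area = 461.52 mm²; the cube at (7, 12.5) is absent (z outside [8.5, 15]); After the difference (first − rest): none of the subtracted shapes is present at this height, so that combined region is unchanged — area = 461.52 mm². Checking containment: the cross-section at z = 7.8 is a subset of the cross-section at z = 7.65.

entirely on top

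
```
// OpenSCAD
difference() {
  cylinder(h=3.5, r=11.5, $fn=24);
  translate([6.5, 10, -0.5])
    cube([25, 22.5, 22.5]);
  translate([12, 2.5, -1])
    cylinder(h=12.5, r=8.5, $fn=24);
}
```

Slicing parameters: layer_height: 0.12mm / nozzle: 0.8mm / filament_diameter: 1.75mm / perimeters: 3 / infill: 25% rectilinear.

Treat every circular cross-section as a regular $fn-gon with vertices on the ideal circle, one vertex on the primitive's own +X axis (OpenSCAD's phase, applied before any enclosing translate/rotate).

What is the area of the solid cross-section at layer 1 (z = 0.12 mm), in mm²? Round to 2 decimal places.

At z = 0.12 mm: the r=11.5 cylinder gives a regular 24-gon of circumradius 11.5 (constant along its height) (area = (24/2)·11.500²·sin(360°/24) = 410.75 mm²); the cube at (6.5, 10) is present — its section is the full 25×22.5 rectangle (area 562.50 mm²); the cylinder at (12, 2.5): section is a regular 24-gon, circumradius r=8.5 (area = (24/2)·8.500²·sin(360°/24) = 224.40 mm²); Taking the first minus the rest: starting from the r=11.5 cylinder (410.75 mm²), the 25×22.5 cube at (6.5, 10) misses the remaining region (no effect); the r=8.5 cylinder at (12, 2.5) partially overlaps it — only the 81.62 mm² overlap (of its 224.40 mm²) is removed, clipping the outline — area = 329.12 mm². Overall, the cross-section is a single solid region. Net area = 329.12 mm².

329.12 mm²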